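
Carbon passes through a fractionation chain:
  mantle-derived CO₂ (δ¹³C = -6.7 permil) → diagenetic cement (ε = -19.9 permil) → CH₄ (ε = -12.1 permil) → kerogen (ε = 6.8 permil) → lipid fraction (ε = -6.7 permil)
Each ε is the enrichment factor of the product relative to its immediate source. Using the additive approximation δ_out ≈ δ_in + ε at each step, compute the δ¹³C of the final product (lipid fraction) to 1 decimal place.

step 1: δ ≈ -6.7 + (-19.9) = -26.6 permil
step 2: δ ≈ -26.6 + (-12.1) = -38.7 permil
step 3: δ ≈ -38.7 + (6.8) = -31.9 permil
step 4: δ ≈ -31.9 + (-6.7) = -38.6 permil

-38.6 permil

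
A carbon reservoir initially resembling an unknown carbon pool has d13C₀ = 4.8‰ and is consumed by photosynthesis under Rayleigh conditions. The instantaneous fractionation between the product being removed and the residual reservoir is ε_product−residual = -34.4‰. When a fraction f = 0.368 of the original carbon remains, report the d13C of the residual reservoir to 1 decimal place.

Rayleigh residual: δ_res = (δ₀ + 1000)·f^(α−1) − 1000
α = ε/1000 + 1 = 0.96560, so α − 1 = -0.03440
f^(α−1) = 0.368^(-0.03440) = 1.034987
δ_res = (4.8 + 1000) × 1.034987 − 1000 = 1039.955 − 1000 = 39.95‰

40.0‰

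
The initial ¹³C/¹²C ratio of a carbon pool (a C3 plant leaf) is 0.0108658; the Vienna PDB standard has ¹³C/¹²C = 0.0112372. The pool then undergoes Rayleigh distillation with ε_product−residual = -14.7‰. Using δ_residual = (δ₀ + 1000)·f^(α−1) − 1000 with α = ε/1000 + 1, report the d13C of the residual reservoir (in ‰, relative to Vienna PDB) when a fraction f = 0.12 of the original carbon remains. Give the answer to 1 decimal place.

-2.4‰

δ₀ = (0.0108658/0.0112372 − 1)×1000 = (0.966949 − 1)×1000 = -33.051‰
α − 1 = ε/1000 = -0.0147
f^(α−1) = 0.12^(-0.0147) = 1.031659
δ_res = (-33.051 + 1000) × 1.031659 − 1000 = 997.561 − 1000 = -2.44‰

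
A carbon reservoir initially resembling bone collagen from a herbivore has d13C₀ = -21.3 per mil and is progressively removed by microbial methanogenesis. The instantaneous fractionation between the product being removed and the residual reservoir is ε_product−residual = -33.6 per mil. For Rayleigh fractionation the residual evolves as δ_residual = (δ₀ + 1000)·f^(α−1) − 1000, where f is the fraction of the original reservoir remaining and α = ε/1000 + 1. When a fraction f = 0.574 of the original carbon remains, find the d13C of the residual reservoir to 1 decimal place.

Rayleigh residual: δ_res = (δ₀ + 1000)·f^(α−1) − 1000
α = ε/1000 + 1 = 0.96640, so α − 1 = -0.03360
f^(α−1) = 0.574^(-0.03360) = 1.018827
δ_res = (-21.3 + 1000) × 1.018827 − 1000 = 997.126 − 1000 = -2.87 per mil

-2.9 per mil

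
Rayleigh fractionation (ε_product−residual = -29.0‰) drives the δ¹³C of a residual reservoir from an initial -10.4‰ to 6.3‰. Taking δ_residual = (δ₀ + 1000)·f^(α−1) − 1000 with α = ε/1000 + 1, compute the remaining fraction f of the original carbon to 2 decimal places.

α − 1 = ε/1000 = -0.0290
(δ_res + 1000)/(δ₀ + 1000) = (6.3 + 1000)/(-10.4 + 1000) = 1006.3/989.6 = 1.016876
f = 1.016876^(1/-0.0290) = exp(ln(1.016876)/-0.0290) = exp(0.01673/-0.0290)
f = exp(-0.5771) = 0.5615

0.56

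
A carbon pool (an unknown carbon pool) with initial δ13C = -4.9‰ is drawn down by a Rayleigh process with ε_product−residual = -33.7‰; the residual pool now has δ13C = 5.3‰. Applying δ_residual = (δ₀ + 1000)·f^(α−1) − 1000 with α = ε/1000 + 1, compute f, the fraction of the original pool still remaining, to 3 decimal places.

α − 1 = ε/1000 = -0.0337
(δ_res + 1000)/(δ₀ + 1000) = (5.3 + 1000)/(-4.9 + 1000) = 1005.3/995.1 = 1.010250
f = 1.010250^(1/-0.0337) = exp(ln(1.010250)/-0.0337) = exp(0.01020/-0.0337)
f = exp(-0.3026) = 0.7389

0.739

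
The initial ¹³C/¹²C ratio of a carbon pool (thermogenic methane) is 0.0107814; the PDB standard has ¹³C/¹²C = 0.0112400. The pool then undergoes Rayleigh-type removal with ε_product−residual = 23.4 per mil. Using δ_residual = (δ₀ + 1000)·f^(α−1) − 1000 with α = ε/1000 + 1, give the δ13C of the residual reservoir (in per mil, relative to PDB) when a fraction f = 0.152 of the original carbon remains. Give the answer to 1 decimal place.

-82.2 per mil

δ₀ = (0.0107814/0.0112400 − 1)×1000 = (0.959199 − 1)×1000 = -40.801 per mil
α − 1 = ε/1000 = 0.0234
f^(α−1) = 0.152^(0.0234) = 0.956875
δ_res = (-40.801 + 1000) × 0.956875 − 1000 = 917.834 − 1000 = -82.17 per mil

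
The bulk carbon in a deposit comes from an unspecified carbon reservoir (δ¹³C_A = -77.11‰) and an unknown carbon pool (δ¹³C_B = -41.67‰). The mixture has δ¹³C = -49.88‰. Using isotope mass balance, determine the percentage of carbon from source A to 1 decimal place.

δ_mix = f_A·δ_A + (1 − f_A)·δ_B  ⇒  f_A = (δ_mix − δ_B)/(δ_A − δ_B)
f_A = (-49.88 − (-41.67)) / (-77.11 − (-41.67))
f_A = -8.21 / -35.44 = 0.2317

23.2%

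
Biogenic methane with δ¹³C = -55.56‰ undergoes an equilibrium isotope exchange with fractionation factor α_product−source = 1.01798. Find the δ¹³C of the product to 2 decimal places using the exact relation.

δ_product = (δ_source + 1000)·α − 1000
δ_product = (-55.56 + 1000) × 1.01798 − 1000
δ_product = 961.421 − 1000 = -38.579‰

-38.58‰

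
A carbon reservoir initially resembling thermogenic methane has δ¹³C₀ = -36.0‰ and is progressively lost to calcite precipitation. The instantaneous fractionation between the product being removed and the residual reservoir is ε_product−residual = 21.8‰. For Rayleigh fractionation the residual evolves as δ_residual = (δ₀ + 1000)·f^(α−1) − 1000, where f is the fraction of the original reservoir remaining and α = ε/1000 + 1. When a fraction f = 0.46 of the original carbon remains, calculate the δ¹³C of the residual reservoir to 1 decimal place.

-52.2‰

Rayleigh residual: δ_res = (δ₀ + 1000)·f^(α−1) − 1000
α = ε/1000 + 1 = 1.02180, so α − 1 = 0.02180
f^(α−1) = 0.46^(0.02180) = 0.983214
δ_res = (-36.0 + 1000) × 0.983214 − 1000 = 947.818 − 1000 = -52.18‰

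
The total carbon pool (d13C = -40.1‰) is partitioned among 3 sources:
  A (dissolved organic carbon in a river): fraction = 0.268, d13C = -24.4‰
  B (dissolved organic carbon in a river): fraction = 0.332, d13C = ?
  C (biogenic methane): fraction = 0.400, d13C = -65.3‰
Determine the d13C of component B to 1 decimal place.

-22.4‰

Isotope mass balance: δ_bulk = Σ fᵢ·δᵢ.
-40.1 = 0.268×(-24.4) + 0.332×δ_B + 0.400×(-65.3)
0.332·δ_B = -40.1 − (-32.659) = -7.441
δ_B = -7.441 / 0.332 = -22.41‰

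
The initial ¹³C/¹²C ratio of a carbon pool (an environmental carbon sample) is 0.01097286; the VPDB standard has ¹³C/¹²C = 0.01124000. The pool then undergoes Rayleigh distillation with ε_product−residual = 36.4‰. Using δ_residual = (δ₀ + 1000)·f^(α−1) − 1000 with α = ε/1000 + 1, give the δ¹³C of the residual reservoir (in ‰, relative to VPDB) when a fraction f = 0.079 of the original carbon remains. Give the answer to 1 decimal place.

-109.9‰

δ₀ = (0.01097286/0.01124000 − 1)×1000 = (0.976233 − 1)×1000 = -23.767‰
α − 1 = ε/1000 = 0.0364
f^(α−1) = 0.079^(0.0364) = 0.911745
δ_res = (-23.767 + 1000) × 0.911745 − 1000 = 890.076 − 1000 = -109.92‰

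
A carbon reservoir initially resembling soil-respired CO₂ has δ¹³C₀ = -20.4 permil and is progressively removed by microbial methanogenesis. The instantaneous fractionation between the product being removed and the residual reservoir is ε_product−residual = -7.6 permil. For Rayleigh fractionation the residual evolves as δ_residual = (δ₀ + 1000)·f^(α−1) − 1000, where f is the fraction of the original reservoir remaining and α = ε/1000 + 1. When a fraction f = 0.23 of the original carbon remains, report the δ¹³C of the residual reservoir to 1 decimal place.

-9.4 permil

Rayleigh residual: δ_res = (δ₀ + 1000)·f^(α−1) − 1000
α = ε/1000 + 1 = 0.99240, so α − 1 = -0.00760
f^(α−1) = 0.23^(-0.00760) = 1.011232
δ_res = (-20.4 + 1000) × 1.011232 − 1000 = 990.603 − 1000 = -9.40 permil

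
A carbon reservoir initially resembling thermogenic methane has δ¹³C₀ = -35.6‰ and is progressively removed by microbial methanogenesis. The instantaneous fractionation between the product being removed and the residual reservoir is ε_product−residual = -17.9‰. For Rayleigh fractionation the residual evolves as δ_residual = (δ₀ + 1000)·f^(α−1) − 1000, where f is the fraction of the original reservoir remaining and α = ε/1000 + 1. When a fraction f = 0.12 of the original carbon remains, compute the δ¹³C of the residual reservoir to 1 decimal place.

1.7‰

Rayleigh residual: δ_res = (δ₀ + 1000)·f^(α−1) − 1000
α = ε/1000 + 1 = 0.98210, so α − 1 = -0.01790
f^(α−1) = 0.12^(-0.01790) = 1.038682
δ_res = (-35.6 + 1000) × 1.038682 − 1000 = 1001.705 − 1000 = 1.71‰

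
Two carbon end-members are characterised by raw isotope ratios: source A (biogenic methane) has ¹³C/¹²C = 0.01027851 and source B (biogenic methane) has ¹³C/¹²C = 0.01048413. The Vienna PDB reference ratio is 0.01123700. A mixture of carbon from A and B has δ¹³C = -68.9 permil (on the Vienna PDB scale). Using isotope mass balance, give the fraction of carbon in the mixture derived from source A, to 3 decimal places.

δ_A = (0.01027851/0.01123700 − 1)×1000 = (0.914702 − 1)×1000 = -85.298 permil
δ_B = (0.01048413/0.01123700 − 1)×1000 = (0.933001 − 1)×1000 = -66.999 permil
f_A = (δ_mix − δ_B)/(δ_A − δ_B) = (-68.9 − (-66.999))/(-85.298 − (-66.999))
f_A = -1.901 / -18.298 = 0.1039

0.104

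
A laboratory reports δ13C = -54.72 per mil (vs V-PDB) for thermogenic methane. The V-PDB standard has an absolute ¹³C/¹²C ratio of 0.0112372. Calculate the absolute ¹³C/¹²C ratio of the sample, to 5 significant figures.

R_sample = R_standard × (δ13C/1000 + 1)
R_sample = 0.0112372 × (-54.72/1000 + 1) = 0.0112372 × 0.945280
R_sample = 0.0106223

0.010622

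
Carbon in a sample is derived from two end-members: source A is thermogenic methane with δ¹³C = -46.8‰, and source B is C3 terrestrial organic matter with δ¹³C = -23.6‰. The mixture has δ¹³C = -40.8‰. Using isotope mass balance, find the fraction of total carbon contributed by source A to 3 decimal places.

0.741

δ_mix = f_A·δ_A + (1 − f_A)·δ_B  ⇒  f_A = (δ_mix − δ_B)/(δ_A − δ_B)
f_A = (-40.8 − (-23.6)) / (-46.8 − (-23.6))
f_A = -17.2 / -23.2 = 0.7414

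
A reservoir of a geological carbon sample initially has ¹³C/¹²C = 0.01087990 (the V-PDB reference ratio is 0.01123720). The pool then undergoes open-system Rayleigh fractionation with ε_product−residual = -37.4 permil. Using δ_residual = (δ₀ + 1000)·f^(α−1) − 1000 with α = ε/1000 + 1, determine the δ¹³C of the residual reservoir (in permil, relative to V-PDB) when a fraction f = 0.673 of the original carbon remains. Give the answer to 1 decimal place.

δ₀ = (0.01087990/0.01123720 − 1)×1000 = (0.968204 − 1)×1000 = -31.796 permil
α − 1 = ε/1000 = -0.0374
f^(α−1) = 0.673^(-0.0374) = 1.014921
δ_res = (-31.796 + 1000) × 1.014921 − 1000 = 982.650 − 1000 = -17.35 permil

-17.3 permil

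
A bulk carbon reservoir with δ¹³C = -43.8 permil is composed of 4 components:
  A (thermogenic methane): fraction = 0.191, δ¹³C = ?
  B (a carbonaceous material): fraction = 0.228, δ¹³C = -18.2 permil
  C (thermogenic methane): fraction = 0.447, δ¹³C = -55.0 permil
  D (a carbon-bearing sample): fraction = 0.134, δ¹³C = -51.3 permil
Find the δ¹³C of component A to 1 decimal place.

-42.9 permil

Isotope mass balance: δ_bulk = Σ fᵢ·δᵢ.
-43.8 = 0.191×δ_A + 0.228×(-18.2) + 0.447×(-55.0) + 0.134×(-51.3)
0.191·δ_A = -43.8 − (-35.609) = -8.191
δ_A = -8.191 / 0.191 = -42.89 permil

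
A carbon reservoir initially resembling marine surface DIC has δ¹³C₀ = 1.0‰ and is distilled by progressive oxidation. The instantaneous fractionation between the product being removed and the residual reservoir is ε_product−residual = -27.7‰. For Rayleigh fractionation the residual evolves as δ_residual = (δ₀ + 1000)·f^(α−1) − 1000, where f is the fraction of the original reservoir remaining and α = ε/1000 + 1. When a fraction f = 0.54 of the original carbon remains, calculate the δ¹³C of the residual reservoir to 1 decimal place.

18.2‰

Rayleigh residual: δ_res = (δ₀ + 1000)·f^(α−1) − 1000
α = ε/1000 + 1 = 0.97230, so α − 1 = -0.02770
f^(α−1) = 0.54^(-0.02770) = 1.017215
δ_res = (1.0 + 1000) × 1.017215 − 1000 = 1018.232 − 1000 = 18.23‰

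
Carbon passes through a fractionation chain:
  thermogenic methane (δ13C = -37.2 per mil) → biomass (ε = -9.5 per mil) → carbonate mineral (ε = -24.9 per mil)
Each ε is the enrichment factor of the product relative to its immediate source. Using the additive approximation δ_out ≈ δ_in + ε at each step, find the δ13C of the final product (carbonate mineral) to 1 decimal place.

-71.6 per mil

step 1: δ ≈ -37.2 + (-9.5) = -46.7 per mil
step 2: δ ≈ -46.7 + (-24.9) = -71.6 per mil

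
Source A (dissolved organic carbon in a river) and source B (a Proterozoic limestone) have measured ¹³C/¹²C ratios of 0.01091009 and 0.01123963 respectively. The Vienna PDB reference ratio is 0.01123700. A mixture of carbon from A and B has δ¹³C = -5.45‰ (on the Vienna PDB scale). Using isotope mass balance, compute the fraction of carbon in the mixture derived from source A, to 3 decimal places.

δ_A = (0.01091009/0.01123700 − 1)×1000 = (0.970908 − 1)×1000 = -29.092‰
δ_B = (0.01123963/0.01123700 − 1)×1000 = (1.000234 − 1)×1000 = 0.234‰
f_A = (δ_mix − δ_B)/(δ_A − δ_B) = (-5.45 − (0.234))/(-29.092 − (0.234))
f_A = -5.684 / -29.326 = 0.1938

0.194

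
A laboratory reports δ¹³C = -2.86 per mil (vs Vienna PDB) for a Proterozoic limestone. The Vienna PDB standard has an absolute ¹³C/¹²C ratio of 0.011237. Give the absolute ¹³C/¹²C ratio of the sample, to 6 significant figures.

R_sample = R_standard × (δ¹³C/1000 + 1)
R_sample = 0.011237 × (-2.86/1000 + 1) = 0.011237 × 0.997140
R_sample = 0.0112049

0.0112049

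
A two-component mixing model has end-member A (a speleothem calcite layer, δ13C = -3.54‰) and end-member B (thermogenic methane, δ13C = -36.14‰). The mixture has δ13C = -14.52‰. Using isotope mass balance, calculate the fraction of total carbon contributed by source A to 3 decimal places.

0.663

δ_mix = f_A·δ_A + (1 − f_A)·δ_B  ⇒  f_A = (δ_mix − δ_B)/(δ_A − δ_B)
f_A = (-14.52 − (-36.14)) / (-3.54 − (-36.14))
f_A = 21.62 / 32.60 = 0.6632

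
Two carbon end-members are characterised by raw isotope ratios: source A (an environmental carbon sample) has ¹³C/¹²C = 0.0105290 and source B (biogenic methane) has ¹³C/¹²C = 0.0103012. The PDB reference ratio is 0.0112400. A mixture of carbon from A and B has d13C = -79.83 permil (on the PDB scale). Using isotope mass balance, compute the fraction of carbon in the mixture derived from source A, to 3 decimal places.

0.182

δ_A = (0.0105290/0.0112400 − 1)×1000 = (0.936744 − 1)×1000 = -63.256 permil
δ_B = (0.0103012/0.0112400 − 1)×1000 = (0.916477 − 1)×1000 = -83.523 permil
f_A = (δ_mix − δ_B)/(δ_A − δ_B) = (-79.83 − (-83.523))/(-63.256 − (-83.523))
f_A = 3.693 / 20.267 = 0.1822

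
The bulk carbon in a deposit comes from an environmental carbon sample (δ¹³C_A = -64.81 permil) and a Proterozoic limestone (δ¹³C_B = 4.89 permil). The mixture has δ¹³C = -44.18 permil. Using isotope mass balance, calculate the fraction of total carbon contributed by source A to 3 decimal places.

δ_mix = f_A·δ_A + (1 − f_A)·δ_B  ⇒  f_A = (δ_mix − δ_B)/(δ_A − δ_B)
f_A = (-44.18 − (4.89)) / (-64.81 − (4.89))
f_A = -49.07 / -69.70 = 0.7040

0.704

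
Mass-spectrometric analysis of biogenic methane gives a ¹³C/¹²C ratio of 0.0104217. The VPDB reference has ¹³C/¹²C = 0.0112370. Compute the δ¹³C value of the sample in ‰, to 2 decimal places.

-72.55‰

δ¹³C = (R_sample / R_standard − 1) × 1000
R_sample / R_standard = 0.0104217 / 0.0112370 = 0.927445
δ¹³C = (0.927445 − 1) × 1000 = -72.555‰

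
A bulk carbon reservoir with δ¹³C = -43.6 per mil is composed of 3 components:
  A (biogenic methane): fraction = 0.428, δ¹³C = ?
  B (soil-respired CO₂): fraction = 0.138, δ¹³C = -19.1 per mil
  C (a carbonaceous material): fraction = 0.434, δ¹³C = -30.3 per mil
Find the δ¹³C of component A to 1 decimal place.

Isotope mass balance: δ_bulk = Σ fᵢ·δᵢ.
-43.6 = 0.428×δ_A + 0.138×(-19.1) + 0.434×(-30.3)
0.428·δ_A = -43.6 − (-15.786) = -27.814
δ_A = -27.814 / 0.428 = -64.99 per mil

-65.0 per mil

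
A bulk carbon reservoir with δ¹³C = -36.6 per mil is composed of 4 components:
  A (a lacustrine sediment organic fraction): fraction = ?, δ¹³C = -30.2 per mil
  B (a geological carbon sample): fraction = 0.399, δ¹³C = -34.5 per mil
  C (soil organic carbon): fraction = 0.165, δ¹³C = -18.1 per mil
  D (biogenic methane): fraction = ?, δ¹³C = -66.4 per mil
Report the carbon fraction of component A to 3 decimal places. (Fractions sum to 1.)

Let f_A and f_D be the unknown fractions; fractions sum to 1 so f_A + f_D = 0.436.
Mass balance: Σ fᵢ·δᵢ = δ_bulk ⇒ f_A·(-30.2) + f_D·(-66.4) = -36.6 − (-16.752) = -19.848
Substitute f_D = 0.436 − f_A:
f_A·(-30.2 − -66.4) = -19.848 − 0.436×(-66.4) = 9.102
f_A = 9.102 / 36.2 = 0.2514

0.251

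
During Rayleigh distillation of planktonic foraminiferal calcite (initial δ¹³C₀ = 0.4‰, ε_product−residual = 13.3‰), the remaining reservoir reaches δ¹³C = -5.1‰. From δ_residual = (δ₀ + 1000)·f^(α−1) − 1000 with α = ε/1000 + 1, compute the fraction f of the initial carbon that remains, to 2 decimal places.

α − 1 = ε/1000 = 0.0133
(δ_res + 1000)/(δ₀ + 1000) = (-5.1 + 1000)/(0.4 + 1000) = 994.9/1000.4 = 0.994502
f = 0.994502^(1/0.0133) = exp(ln(0.994502)/0.0133) = exp(-0.00551/0.0133)
f = exp(-0.4145) = 0.6607

0.66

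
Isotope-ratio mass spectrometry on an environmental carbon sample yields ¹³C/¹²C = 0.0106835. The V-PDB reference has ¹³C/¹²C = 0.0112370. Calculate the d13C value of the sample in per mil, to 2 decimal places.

-49.26 per mil

d13C = (R_sample / R_standard − 1) × 1000
R_sample / R_standard = 0.0106835 / 0.0112370 = 0.950743
d13C = (0.950743 − 1) × 1000 = -49.257 per mil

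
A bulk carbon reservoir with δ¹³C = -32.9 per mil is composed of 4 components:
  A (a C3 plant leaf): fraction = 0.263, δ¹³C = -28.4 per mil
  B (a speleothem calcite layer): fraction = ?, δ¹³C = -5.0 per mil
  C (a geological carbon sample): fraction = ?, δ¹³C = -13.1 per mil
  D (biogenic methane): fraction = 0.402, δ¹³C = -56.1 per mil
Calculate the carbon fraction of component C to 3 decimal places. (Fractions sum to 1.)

0.149

Let f_C and f_B be the unknown fractions; fractions sum to 1 so f_C + f_B = 0.335.
Mass balance: Σ fᵢ·δᵢ = δ_bulk ⇒ f_C·(-13.1) + f_B·(-5.0) = -32.9 − (-30.021) = -2.879
Substitute f_B = 0.335 − f_C:
f_C·(-13.1 − -5.0) = -2.879 − 0.335×(-5.0) = -1.204
f_C = -1.204 / -8.1 = 0.1486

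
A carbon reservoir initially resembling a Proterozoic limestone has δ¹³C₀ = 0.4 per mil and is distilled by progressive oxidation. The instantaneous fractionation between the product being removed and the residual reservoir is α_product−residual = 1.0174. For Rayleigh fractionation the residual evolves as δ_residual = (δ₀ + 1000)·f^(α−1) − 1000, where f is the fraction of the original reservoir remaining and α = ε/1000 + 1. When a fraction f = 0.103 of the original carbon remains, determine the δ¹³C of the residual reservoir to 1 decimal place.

-38.4 per mil

Rayleigh residual: δ_res = (δ₀ + 1000)·f^(α−1) − 1000
α − 1 = 0.01740
f^(α−1) = 0.103^(0.01740) = 0.961221
δ_res = (0.4 + 1000) × 0.961221 − 1000 = 961.606 − 1000 = -38.39 per mil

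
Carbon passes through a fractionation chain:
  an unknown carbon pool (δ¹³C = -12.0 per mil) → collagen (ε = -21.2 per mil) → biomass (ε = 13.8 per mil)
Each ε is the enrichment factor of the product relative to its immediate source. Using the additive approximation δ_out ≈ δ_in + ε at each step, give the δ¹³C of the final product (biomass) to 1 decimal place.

-19.4 per mil

step 1: δ ≈ -12.0 + (-21.2) = -33.2 per mil
step 2: δ ≈ -33.2 + (13.8) = -19.4 per mil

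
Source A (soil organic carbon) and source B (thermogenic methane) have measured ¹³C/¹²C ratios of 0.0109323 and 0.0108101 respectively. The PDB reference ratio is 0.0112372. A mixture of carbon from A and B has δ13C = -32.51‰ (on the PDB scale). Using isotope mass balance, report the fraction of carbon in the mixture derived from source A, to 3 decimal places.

δ_A = (0.0109323/0.0112372 − 1)×1000 = (0.972867 − 1)×1000 = -27.133‰
δ_B = (0.0108101/0.0112372 − 1)×1000 = (0.961992 − 1)×1000 = -38.008‰
f_A = (δ_mix − δ_B)/(δ_A − δ_B) = (-32.51 − (-38.008))/(-27.133 − (-38.008))
f_A = 5.498 / 10.875 = 0.5056

0.506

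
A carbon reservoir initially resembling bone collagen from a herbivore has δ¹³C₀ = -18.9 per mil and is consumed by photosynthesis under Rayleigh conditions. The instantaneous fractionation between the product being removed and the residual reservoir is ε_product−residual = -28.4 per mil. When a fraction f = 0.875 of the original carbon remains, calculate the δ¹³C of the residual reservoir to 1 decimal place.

Rayleigh residual: δ_res = (δ₀ + 1000)·f^(α−1) − 1000
α = ε/1000 + 1 = 0.97160, so α − 1 = -0.02840
f^(α−1) = 0.875^(-0.02840) = 1.003799
δ_res = (-18.9 + 1000) × 1.003799 − 1000 = 984.828 − 1000 = -15.17 per mil

-15.2 per mil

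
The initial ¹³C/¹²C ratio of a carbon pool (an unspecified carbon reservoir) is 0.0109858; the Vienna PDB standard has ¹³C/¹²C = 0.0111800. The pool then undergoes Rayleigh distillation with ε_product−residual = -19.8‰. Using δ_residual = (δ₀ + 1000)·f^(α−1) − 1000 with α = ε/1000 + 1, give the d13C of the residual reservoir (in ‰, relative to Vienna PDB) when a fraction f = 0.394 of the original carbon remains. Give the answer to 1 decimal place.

0.9‰

δ₀ = (0.0109858/0.0111800 − 1)×1000 = (0.982630 − 1)×1000 = -17.370‰
α − 1 = ε/1000 = -0.0198
f^(α−1) = 0.394^(-0.0198) = 1.018613
δ_res = (-17.370 + 1000) × 1.018613 − 1000 = 1000.919 − 1000 = 0.92‰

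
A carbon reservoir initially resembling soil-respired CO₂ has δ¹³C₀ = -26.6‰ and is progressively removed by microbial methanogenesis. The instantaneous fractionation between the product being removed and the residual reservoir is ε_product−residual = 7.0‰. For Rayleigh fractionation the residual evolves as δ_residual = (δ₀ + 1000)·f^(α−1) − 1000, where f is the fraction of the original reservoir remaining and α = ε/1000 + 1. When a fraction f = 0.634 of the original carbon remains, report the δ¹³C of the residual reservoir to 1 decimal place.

-29.7‰

Rayleigh residual: δ_res = (δ₀ + 1000)·f^(α−1) − 1000
α = ε/1000 + 1 = 1.00700, so α − 1 = 0.00700
f^(α−1) = 0.634^(0.00700) = 0.996815
δ_res = (-26.6 + 1000) × 0.996815 − 1000 = 970.300 − 1000 = -29.70‰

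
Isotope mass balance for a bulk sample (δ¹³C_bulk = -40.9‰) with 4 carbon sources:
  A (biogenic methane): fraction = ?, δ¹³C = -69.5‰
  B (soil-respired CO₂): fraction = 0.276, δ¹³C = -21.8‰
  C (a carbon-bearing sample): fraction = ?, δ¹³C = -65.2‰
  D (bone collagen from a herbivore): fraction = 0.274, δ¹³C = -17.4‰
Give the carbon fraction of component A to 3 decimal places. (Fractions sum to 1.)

Let f_A and f_C be the unknown fractions; fractions sum to 1 so f_A + f_C = 0.450.
Mass balance: Σ fᵢ·δᵢ = δ_bulk ⇒ f_A·(-69.5) + f_C·(-65.2) = -40.9 − (-10.784) = -30.116
Substitute f_C = 0.450 − f_A:
f_A·(-69.5 − -65.2) = -30.116 − 0.450×(-65.2) = -0.776
f_A = -0.776 / -4.3 = 0.1804

0.180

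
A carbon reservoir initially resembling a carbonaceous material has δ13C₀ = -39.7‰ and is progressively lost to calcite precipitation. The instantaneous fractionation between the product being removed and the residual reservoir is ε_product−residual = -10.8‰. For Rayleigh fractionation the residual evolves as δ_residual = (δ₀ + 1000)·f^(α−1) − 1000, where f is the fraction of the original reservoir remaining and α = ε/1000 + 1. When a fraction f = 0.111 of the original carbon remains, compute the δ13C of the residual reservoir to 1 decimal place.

-16.6‰

Rayleigh residual: δ_res = (δ₀ + 1000)·f^(α−1) − 1000
α = ε/1000 + 1 = 0.98920, so α − 1 = -0.01080
f^(α−1) = 0.111^(-0.01080) = 1.024025
δ_res = (-39.7 + 1000) × 1.024025 − 1000 = 983.371 − 1000 = -16.63‰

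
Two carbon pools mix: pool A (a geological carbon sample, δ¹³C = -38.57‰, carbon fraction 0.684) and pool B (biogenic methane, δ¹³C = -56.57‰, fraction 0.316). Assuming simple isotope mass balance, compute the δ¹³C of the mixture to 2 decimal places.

-44.26‰

δ_mix = f_A·δ_A + f_B·δ_B
δ_mix = 0.684 × (-38.57) + 0.316 × (-56.57)
δ_mix = -26.382 + -17.876 = -44.258‰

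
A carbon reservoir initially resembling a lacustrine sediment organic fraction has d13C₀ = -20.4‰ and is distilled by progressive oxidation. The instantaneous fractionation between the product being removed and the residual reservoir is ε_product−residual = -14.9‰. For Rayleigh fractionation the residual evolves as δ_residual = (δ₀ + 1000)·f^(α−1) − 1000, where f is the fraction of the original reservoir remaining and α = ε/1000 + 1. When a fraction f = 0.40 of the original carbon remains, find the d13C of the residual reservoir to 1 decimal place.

Rayleigh residual: δ_res = (δ₀ + 1000)·f^(α−1) − 1000
α = ε/1000 + 1 = 0.98510, so α − 1 = -0.01490
f^(α−1) = 0.40^(-0.01490) = 1.013746
δ_res = (-20.4 + 1000) × 1.013746 − 1000 = 993.066 − 1000 = -6.93‰

-6.9‰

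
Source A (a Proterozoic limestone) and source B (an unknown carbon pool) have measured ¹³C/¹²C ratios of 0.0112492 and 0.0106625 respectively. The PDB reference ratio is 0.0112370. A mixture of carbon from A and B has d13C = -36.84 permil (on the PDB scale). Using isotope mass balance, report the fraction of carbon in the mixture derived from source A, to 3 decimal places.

0.274

δ_A = (0.0112492/0.0112370 − 1)×1000 = (1.001086 − 1)×1000 = 1.086 permil
δ_B = (0.0106625/0.0112370 − 1)×1000 = (0.948874 − 1)×1000 = -51.126 permil
f_A = (δ_mix − δ_B)/(δ_A − δ_B) = (-36.84 − (-51.126))/(1.086 − (-51.126))
f_A = 14.286 / 52.211 = 0.2736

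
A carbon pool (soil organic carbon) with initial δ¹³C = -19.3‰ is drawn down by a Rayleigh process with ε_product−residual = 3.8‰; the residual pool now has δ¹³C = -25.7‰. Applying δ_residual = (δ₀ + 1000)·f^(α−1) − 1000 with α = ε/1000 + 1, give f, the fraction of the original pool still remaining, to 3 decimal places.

α − 1 = ε/1000 = 0.0038
(δ_res + 1000)/(δ₀ + 1000) = (-25.7 + 1000)/(-19.3 + 1000) = 974.3/980.7 = 0.993474
f = 0.993474^(1/0.0038) = exp(ln(0.993474)/0.0038) = exp(-0.00655/0.0038)
f = exp(-1.7230) = 0.1785

0.179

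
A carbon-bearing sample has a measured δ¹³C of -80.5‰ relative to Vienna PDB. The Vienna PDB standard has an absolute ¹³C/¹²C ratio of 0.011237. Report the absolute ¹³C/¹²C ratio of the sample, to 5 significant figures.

0.010332

R_sample = R_standard × (δ¹³C/1000 + 1)
R_sample = 0.011237 × (-80.5/1000 + 1) = 0.011237 × 0.919500
R_sample = 0.0103324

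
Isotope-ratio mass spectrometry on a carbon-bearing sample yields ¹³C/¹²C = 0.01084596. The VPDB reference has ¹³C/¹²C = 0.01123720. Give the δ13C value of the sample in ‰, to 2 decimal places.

δ13C = (R_sample / R_standard − 1) × 1000
R_sample / R_standard = 0.01084596 / 0.01123720 = 0.965183
δ13C = (0.965183 − 1) × 1000 = -34.817‰

-34.82‰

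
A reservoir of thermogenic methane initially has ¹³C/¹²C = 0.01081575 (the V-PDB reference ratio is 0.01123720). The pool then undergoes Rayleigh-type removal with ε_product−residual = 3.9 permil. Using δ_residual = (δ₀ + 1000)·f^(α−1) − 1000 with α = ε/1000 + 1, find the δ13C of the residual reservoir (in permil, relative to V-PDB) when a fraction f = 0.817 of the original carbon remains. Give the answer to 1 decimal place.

δ₀ = (0.01081575/0.01123720 − 1)×1000 = (0.962495 − 1)×1000 = -37.505 permil
α − 1 = ε/1000 = 0.0039
f^(α−1) = 0.817^(0.0039) = 0.999212
δ_res = (-37.505 + 1000) × 0.999212 − 1000 = 961.737 − 1000 = -38.26 permil

-38.3 permil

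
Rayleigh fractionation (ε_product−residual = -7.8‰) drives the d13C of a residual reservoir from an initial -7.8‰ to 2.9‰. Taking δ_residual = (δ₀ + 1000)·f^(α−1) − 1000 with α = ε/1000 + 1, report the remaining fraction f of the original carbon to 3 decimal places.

0.253

α − 1 = ε/1000 = -0.0078
(δ_res + 1000)/(δ₀ + 1000) = (2.9 + 1000)/(-7.8 + 1000) = 1002.9/992.2 = 1.010784
f = 1.010784^(1/-0.0078) = exp(ln(1.010784)/-0.0078) = exp(0.01073/-0.0078)
f = exp(-1.3752) = 0.2528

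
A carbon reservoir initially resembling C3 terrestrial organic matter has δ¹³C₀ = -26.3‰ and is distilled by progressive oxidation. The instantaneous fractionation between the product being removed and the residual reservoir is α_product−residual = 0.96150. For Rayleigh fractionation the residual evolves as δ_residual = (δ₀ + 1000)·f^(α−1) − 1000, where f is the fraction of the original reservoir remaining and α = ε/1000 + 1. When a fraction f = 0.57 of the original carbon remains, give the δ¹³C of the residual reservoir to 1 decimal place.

-5.0‰

Rayleigh residual: δ_res = (δ₀ + 1000)·f^(α−1) − 1000
α − 1 = -0.03850
f^(α−1) = 0.57^(-0.03850) = 1.021877
δ_res = (-26.3 + 1000) × 1.021877 − 1000 = 995.002 − 1000 = -5.00‰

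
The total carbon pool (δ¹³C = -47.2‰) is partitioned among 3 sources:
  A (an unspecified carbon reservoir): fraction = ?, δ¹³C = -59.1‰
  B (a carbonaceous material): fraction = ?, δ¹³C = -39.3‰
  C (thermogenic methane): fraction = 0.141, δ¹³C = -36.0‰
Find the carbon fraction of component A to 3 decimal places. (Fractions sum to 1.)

Let f_A and f_B be the unknown fractions; fractions sum to 1 so f_A + f_B = 0.859.
Mass balance: Σ fᵢ·δᵢ = δ_bulk ⇒ f_A·(-59.1) + f_B·(-39.3) = -47.2 − (-5.076) = -42.124
Substitute f_B = 0.859 − f_A:
f_A·(-59.1 − -39.3) = -42.124 − 0.859×(-39.3) = -8.365
f_A = -8.365 / -19.8 = 0.4225

0.422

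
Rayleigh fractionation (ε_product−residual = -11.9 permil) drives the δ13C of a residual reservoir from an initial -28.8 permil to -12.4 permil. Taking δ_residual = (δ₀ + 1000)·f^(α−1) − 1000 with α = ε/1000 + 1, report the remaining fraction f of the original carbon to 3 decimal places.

α − 1 = ε/1000 = -0.0119
(δ_res + 1000)/(δ₀ + 1000) = (-12.4 + 1000)/(-28.8 + 1000) = 987.6/971.2 = 1.016886
f = 1.016886^(1/-0.0119) = exp(ln(1.016886)/-0.0119) = exp(0.01675/-0.0119)
f = exp(-1.4072) = 0.2448

0.245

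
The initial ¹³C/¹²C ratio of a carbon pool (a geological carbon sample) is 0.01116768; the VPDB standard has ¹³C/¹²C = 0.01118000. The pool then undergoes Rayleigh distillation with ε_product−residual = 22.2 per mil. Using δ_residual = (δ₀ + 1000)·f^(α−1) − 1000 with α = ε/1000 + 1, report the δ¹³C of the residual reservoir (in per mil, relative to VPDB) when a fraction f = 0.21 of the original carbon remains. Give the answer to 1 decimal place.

δ₀ = (0.01116768/0.01118000 − 1)×1000 = (0.998898 − 1)×1000 = -1.102 per mil
α − 1 = ε/1000 = 0.0222
f^(α−1) = 0.21^(0.0222) = 0.965947
δ_res = (-1.102 + 1000) × 0.965947 − 1000 = 964.882 − 1000 = -35.12 per mil

-35.1 per mil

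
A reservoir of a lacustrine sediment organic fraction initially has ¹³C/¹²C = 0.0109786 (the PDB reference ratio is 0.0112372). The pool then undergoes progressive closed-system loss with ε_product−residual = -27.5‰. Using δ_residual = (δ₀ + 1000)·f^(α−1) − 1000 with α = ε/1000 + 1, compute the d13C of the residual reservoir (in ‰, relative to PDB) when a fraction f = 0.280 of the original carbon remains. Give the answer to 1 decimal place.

11.8‰

δ₀ = (0.0109786/0.0112372 − 1)×1000 = (0.976987 − 1)×1000 = -23.013‰
α − 1 = ε/1000 = -0.0275
f^(α−1) = 0.280^(-0.0275) = 1.035626
δ_res = (-23.013 + 1000) × 1.035626 − 1000 = 1011.794 − 1000 = 11.79‰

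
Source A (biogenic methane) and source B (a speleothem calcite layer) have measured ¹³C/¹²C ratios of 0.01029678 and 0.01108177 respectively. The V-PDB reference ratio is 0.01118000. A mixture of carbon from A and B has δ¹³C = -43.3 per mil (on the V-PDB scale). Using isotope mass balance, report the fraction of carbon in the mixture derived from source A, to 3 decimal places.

0.492

δ_A = (0.01029678/0.01118000 − 1)×1000 = (0.921000 − 1)×1000 = -79.000 per mil
δ_B = (0.01108177/0.01118000 − 1)×1000 = (0.991214 − 1)×1000 = -8.786 per mil
f_A = (δ_mix − δ_B)/(δ_A − δ_B) = (-43.3 − (-8.786))/(-79.000 − (-8.786))
f_A = -34.514 / -70.214 = 0.4916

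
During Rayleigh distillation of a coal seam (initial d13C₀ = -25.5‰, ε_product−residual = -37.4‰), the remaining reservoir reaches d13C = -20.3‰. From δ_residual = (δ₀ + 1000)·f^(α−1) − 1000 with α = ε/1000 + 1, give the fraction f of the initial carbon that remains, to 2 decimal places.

α − 1 = ε/1000 = -0.0374
(δ_res + 1000)/(δ₀ + 1000) = (-20.3 + 1000)/(-25.5 + 1000) = 979.7/974.5 = 1.005336
f = 1.005336^(1/-0.0374) = exp(ln(1.005336)/-0.0374) = exp(0.00532/-0.0374)
f = exp(-0.1423) = 0.8674

0.87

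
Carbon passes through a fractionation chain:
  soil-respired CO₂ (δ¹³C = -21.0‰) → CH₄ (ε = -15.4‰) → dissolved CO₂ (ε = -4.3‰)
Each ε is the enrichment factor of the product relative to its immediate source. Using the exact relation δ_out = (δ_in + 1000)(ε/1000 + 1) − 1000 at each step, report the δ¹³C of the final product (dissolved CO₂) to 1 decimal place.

-40.2‰

step 1: δ = (-21.00 + 1000)·(-15.4/1000 + 1) − 1000 = -36.08‰
step 2: δ = (-36.08 + 1000)·(-4.3/1000 + 1) − 1000 = -40.22‰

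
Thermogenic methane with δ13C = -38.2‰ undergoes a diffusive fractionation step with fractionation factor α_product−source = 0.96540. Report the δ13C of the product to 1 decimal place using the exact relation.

δ_product = (δ_source + 1000)·α − 1000
δ_product = (-38.2 + 1000) × 0.96540 − 1000
δ_product = 928.522 − 1000 = -71.48‰

-71.5‰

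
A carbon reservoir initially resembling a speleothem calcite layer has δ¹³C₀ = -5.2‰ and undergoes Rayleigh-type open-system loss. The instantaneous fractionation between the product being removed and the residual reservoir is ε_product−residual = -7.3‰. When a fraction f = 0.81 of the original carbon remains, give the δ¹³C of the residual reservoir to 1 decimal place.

Rayleigh residual: δ_res = (δ₀ + 1000)·f^(α−1) − 1000
α = ε/1000 + 1 = 0.99270, so α − 1 = -0.00730
f^(α−1) = 0.81^(-0.00730) = 1.001539
δ_res = (-5.2 + 1000) × 1.001539 − 1000 = 996.331 − 1000 = -3.67‰

-3.7‰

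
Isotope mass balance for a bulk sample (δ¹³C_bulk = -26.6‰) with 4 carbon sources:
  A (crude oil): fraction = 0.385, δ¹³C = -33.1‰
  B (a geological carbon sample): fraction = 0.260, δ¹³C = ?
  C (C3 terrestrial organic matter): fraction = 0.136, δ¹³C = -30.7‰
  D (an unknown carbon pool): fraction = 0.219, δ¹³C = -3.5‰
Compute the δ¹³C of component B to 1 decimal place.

-34.3‰

Isotope mass balance: δ_bulk = Σ fᵢ·δᵢ.
-26.6 = 0.385×(-33.1) + 0.260×δ_B + 0.136×(-30.7) + 0.219×(-3.5)
0.260·δ_B = -26.6 − (-17.685) = -8.915
δ_B = -8.915 / 0.260 = -34.29‰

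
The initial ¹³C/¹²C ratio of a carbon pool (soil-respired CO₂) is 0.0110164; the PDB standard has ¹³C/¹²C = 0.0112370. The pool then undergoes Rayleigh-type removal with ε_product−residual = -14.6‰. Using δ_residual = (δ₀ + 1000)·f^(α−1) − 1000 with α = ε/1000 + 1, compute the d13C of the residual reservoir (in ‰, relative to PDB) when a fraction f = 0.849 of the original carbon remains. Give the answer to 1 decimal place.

-17.3‰

δ₀ = (0.0110164/0.0112370 − 1)×1000 = (0.980368 − 1)×1000 = -19.632‰
α − 1 = ε/1000 = -0.0146
f^(α−1) = 0.849^(-0.0146) = 1.002393
δ_res = (-19.632 + 1000) × 1.002393 − 1000 = 982.714 − 1000 = -17.29‰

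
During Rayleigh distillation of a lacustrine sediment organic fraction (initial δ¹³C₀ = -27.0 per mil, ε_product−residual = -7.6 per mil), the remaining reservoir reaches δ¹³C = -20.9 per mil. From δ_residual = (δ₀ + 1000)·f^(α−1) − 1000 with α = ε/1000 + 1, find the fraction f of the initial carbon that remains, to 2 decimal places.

0.44

α − 1 = ε/1000 = -0.0076
(δ_res + 1000)/(δ₀ + 1000) = (-20.9 + 1000)/(-27.0 + 1000) = 979.1/973.0 = 1.006269
f = 1.006269^(1/-0.0076) = exp(ln(1.006269)/-0.0076) = exp(0.00625/-0.0076)
f = exp(-0.8223) = 0.4394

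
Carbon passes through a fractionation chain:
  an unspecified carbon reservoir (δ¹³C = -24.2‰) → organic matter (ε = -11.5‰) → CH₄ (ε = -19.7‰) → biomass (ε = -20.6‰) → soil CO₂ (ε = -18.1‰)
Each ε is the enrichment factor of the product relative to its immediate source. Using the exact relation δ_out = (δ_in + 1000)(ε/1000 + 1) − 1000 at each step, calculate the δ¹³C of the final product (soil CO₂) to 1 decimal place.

step 1: δ = (-24.20 + 1000)·(-11.5/1000 + 1) − 1000 = -35.42‰
step 2: δ = (-35.42 + 1000)·(-19.7/1000 + 1) − 1000 = -54.42‰
step 3: δ = (-54.42 + 1000)·(-20.6/1000 + 1) − 1000 = -73.90‰
step 4: δ = (-73.90 + 1000)·(-18.1/1000 + 1) − 1000 = -90.67‰

-90.7‰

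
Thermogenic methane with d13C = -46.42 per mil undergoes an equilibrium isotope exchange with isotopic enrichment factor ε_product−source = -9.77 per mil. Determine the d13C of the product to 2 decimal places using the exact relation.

-55.74 per mil

Exactly, δ_product = (δ_source + 1000)·(ε/1000 + 1) − 1000.
δ_product = (-46.42 + 1000) × (-9.77/1000 + 1) − 1000
δ_product = -55.736 per mil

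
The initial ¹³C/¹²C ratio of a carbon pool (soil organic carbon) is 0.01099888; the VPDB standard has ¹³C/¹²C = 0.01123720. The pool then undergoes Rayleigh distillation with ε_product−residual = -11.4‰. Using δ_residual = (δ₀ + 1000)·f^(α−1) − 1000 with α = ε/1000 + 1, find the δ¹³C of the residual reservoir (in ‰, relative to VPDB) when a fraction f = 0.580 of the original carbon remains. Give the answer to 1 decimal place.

-15.1‰

δ₀ = (0.01099888/0.01123720 − 1)×1000 = (0.978792 − 1)×1000 = -21.208‰
α − 1 = ε/1000 = -0.0114
f^(α−1) = 0.580^(-0.0114) = 1.006229
δ_res = (-21.208 + 1000) × 1.006229 − 1000 = 984.889 − 1000 = -15.11‰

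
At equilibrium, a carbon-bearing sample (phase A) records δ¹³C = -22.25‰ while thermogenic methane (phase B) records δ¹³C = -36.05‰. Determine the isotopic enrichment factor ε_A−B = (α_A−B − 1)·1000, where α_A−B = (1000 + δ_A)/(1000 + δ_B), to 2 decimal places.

α_A−B = (1000 + -22.25) / (1000 + -36.05) = 977.75 / 963.95 = 1.014316
ε_A−B = (1.014316 − 1) × 1000 = 14.316‰
(The approximation ε ≈ δ_A − δ_B would give 13.80‰.)

14.32‰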